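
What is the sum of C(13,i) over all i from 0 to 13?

8192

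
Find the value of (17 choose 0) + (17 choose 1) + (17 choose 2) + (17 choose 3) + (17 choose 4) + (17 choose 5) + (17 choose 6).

1 + 17 + 136 + 680 + 2380 + 6188 + 12376 = 21778.

21778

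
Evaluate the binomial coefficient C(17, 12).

6188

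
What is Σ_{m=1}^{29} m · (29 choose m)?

7784628224

Since m·C(29,m) = 29·C(28,m−1), the sum is 29·2^28 = 29·268435456 = 7784628224.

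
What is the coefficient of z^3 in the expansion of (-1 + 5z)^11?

20625

The general term is C(11,j)·(-1)^j·(5z)^(11-j); the z^3 term has j = 8.
C(11,8) = 165.
Coefficient = C(11,8) · 5^3 = 165 · 125 = 20625.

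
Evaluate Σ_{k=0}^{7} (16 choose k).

1 + 16 + 120 + 560 + 1820 + 4368 + 8008 + 11440 = 26333.

26333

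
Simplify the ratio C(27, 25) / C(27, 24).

C(n,k+1)/C(n,k) = (n−k)/(k+1) = (27−24)/(24+1) = 3/25.

3/25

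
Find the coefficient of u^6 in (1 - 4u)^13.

The general term is C(13,j)·(1)^j·(-4u)^(13-j); the u^6 term has j = 7.
C(13,7) = 1716.
Coefficient = C(13,7) · (-4)^6 = 1716 · 4096 = 7028736.

7028736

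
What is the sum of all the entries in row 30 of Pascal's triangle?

Setting x = 1 in (1+x)^30 gives Σ C(30,r) = 2^30 = 1073741824.

1073741824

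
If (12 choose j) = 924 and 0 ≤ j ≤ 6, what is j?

C(12,j) increases on 0 ≤ j ≤ 6. C(12,5) = 792 and C(12,6) = 924, so j = 6.

6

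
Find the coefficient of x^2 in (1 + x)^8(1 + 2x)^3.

Coefficient of x^2 = Σ_{j} C(8,j)·1^j·C(3,2-j)·2^(2-j) for j from 0 to 2.
= 12 + 48 + 28 = 88.

88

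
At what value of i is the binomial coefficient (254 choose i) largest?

C(254,i) is maximized at i = 254/2 = 127.

127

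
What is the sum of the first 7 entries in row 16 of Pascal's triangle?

14893

1 + 16 + 120 + 560 + 1820 + 4368 + 8008 = 14893.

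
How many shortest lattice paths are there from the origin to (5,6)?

Each path is a sequence of 11 steps with 5 rights: C(11,5) = 462.

462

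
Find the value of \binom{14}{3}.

364

C(14,3) = (14·13·12) / 3! = 2184 / 6 = 364.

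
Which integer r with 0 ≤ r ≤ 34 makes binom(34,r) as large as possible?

17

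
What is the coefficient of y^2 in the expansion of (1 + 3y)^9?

The general term is C(9,j)·(1)^j·(3y)^(9-j); the y^2 term has j = 7.
C(9,7) = 36.
Coefficient = C(9,7) · 3^2 = 36 · 9 = 324.

324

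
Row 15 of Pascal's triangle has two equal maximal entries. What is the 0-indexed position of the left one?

7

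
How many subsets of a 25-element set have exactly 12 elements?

5200300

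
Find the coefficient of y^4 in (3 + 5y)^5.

9375

The general term is C(5,j)·(3)^j·(5y)^(5-j); the y^4 term has j = 1.
C(5,1) = 5.
Coefficient = C(5,1) · 3^1 · 5^4 = 5 · 3 · 625 = 9375.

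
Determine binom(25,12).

5200300

C(25,12) = (25·24·23·22·21·20·19·18·17·16·15·14) / 12! = 2490952020480000 / 479001600 = 5200300.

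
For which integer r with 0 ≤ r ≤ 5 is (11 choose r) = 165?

3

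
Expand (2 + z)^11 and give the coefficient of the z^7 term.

5280

The general term is C(11,j)·(2)^j·(z)^(11-j); the z^7 term has j = 4.
C(11,4) = 330.
Coefficient = C(11,4) · 2^4 = 330 · 16 = 5280.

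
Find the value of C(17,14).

680

C(17,14) = C(17,3) by symmetry.
C(17,3) = (17·16·15) / 3! = 4080 / 6 = 680.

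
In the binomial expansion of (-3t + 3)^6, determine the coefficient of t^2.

10935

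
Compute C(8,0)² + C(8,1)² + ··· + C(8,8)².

12870

Σ C(8,j)² is the coefficient of x^8 in (1+x)^8(1+x)^8 = (1+x)^16, i.e. C(16,8) = 12870.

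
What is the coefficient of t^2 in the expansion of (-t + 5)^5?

1250

The general term is C(5,j)·(-t)^j·(5)^(5-j); the t^2 term has j = 2.
C(5,2) = 10.
Coefficient = C(5,2) · 5^3 = 10 · 125 = 1250.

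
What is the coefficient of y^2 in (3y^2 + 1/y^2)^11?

General term: C(11,j)·(3y^2)^j·(1/y^2)^(11-j), with y-exponent 2j − 2(11−j) = 4j − 22.
Set 4j − 22 = 2: j = 6.
C(11,6) = 462; 3^6 = 729; 1^5 = 1.
Coefficient = 462 · 729 · 1 = 336798.

336798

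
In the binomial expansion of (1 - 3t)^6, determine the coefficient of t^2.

135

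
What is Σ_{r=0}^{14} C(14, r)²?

40116600

Σ C(14,r)² is the coefficient of x^14 in (1+x)^14(1+x)^14 = (1+x)^28, i.e. C(28,14) = 40116600.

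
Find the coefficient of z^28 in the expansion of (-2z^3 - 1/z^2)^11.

General term: C(11,j)·(-2z^3)^j·(-1/z^2)^(11-j), with z-exponent 3j − 2(11−j) = 5j − 22.
Set 5j − 22 = 28: j = 10.
C(11,10) = 11; (-2)^10 = 1024; (-1)^1 = -1.
Coefficient = 11 · 1024 · (-1) = -11264.

-11264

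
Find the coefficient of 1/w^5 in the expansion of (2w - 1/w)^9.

-144

General term: C(9,j)·(2w)^j·(-1/w)^(9-j), with w-exponent 1j − 1(9−j) = 2j − 9.
Set 2j − 9 = -5: j = 2.
C(9,2) = 36; 2^2 = 4; (-1)^7 = -1.
Coefficient = 36 · 4 · (-1) = -144.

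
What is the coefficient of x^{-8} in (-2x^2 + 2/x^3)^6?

General term: C(6,j)·(-2x^2)^j·(2/x^3)^(6-j), with x-exponent 2j − 3(6−j) = 5j − 18.
Set 5j − 18 = -8: j = 2.
C(6,2) = 15; (-2)^2 = 4; 2^4 = 16.
Coefficient = 15 · 4 · 16 = 960.

960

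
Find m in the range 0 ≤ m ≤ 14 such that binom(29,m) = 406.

2

C(29,m) increases on 0 ≤ m ≤ 14. C(29,1) = 29 and C(29,2) = 406, so m = 2.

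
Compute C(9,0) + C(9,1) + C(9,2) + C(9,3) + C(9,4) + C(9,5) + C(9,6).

466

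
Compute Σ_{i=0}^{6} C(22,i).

110056

1 + 22 + 231 + 1540 + 7315 + 26334 + 74613 = 110056.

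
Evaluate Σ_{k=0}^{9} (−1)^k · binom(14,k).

-715

The partial alternating sum Σ_{k=0}^{9} (−1)^k C(14,k) = (−1)^9 C(13,9) = -715.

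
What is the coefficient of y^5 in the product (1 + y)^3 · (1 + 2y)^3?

36

Coefficient of y^5 = Σ_{j} C(3,j)·1^j·C(3,5-j)·2^(5-j) for j from 2 to 3.
= 24 + 12 = 36.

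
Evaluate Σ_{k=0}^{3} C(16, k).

1 + 16 + 120 + 560 = 697.

697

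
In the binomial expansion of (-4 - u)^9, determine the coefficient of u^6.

-5376

The general term is C(9,j)·(-4)^j·(-u)^(9-j); the u^6 term has j = 3.
C(9,3) = 84.
Coefficient = C(9,3) · (-4)^3 = 84 · (-64) = -5376.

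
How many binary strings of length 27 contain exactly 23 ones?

17550

Choose the 23 positions: C(27,23) = 17550.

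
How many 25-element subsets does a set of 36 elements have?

600805296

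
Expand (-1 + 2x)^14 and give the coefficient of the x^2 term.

The general term is C(14,j)·(-1)^j·(2x)^(14-j); the x^2 term has j = 12.
C(14,12) = 91.
Coefficient = C(14,12) · 2^2 = 91 · 4 = 364.

364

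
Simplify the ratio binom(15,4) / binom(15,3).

3

C(n,k+1)/C(n,k) = (n−k)/(k+1) = (15−3)/(3+1) = 12/4 = 3.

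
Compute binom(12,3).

220

C(12,3) = (12·11·10) / 3! = 1320 / 6 = 220.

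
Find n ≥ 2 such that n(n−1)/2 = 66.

12

n(n−1)/2 = 66 ⇒ n(n−1) = 132. Since 12·11 = 132, n = 12.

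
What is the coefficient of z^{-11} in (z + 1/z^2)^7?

7

General term: C(7,j)·(z)^j·(1/z^2)^(7-j), with z-exponent 1j − 2(7−j) = 3j − 14.
Set 3j − 14 = -11: j = 1.
C(7,1) = 7; 1^1 = 1; 1^6 = 1.
Coefficient = 7 · 1 · 1 = 7.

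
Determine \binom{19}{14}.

C(19,14) = C(19,5) by symmetry.
C(19,5) = (19·18·17·16·15) / 5! = 1395360 / 120 = 11628.

11628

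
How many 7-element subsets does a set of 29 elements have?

1560780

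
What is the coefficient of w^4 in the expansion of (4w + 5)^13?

The general term is C(13,j)·(4w)^j·(5)^(13-j); the w^4 term has j = 4.
C(13,4) = 715.
Coefficient = C(13,4) · 4^4 · 5^9 = 715 · 256 · 1953125 = 357500000000.

357500000000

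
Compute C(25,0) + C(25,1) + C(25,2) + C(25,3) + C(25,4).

15276

1 + 25 + 300 + 2300 + 12650 = 15276.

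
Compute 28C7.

C(28,7) = (28·27·26·25·24·23·22) / 7! = 5967561600 / 5040 = 1184040.

1184040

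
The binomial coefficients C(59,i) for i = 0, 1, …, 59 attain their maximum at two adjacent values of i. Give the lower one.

For odd n = 59, C(59,i) peaks at i = (n−1)/2 and (n+1)/2; the lower is 29.

29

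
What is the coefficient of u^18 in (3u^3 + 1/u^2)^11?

General term: C(11,j)·(3u^3)^j·(1/u^2)^(11-j), with u-exponent 3j − 2(11−j) = 5j − 22.
Set 5j − 22 = 18: j = 8.
C(11,8) = 165; 3^8 = 6561; 1^3 = 1.
Coefficient = 165 · 6561 · 1 = 1082565.

1082565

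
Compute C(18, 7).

31824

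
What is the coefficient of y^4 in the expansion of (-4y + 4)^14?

The general term is C(14,j)·(-4y)^j·(4)^(14-j); the y^4 term has j = 4.
C(14,4) = 1001.
Coefficient = C(14,4) · (-4)^4 · 4^10 = 1001 · 256 · 1048576 = 268703891456.

268703891456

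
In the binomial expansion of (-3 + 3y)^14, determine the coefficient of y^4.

The general term is C(14,j)·(-3)^j·(3y)^(14-j); the y^4 term has j = 10.
C(14,10) = 1001.
Coefficient = C(14,10) · (-3)^10 · 3^4 = 1001 · 59049 · 81 = 4787751969.

4787751969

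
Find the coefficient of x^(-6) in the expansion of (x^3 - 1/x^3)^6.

15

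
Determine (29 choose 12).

51895935

C(29,12) = (29·28·27·26·25·24·23·22·21·20·19·18) / 12! = 24858235898496000 / 479001600 = 51895935.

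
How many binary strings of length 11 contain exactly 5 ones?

462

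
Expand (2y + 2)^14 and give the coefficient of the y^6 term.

49201152

The general term is C(14,j)·(2y)^j·(2)^(14-j); the y^6 term has j = 6.
C(14,6) = 3003.
Coefficient = C(14,6) · 2^6 · 2^8 = 3003 · 64 · 256 = 49201152.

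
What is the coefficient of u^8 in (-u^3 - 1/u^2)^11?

-462

General term: C(11,j)·(-u^3)^j·(-1/u^2)^(11-j), with u-exponent 3j − 2(11−j) = 5j − 22.
Set 5j − 22 = 8: j = 6.
C(11,6) = 462; (-1)^6 = 1; (-1)^5 = -1.
Coefficient = 462 · 1 · (-1) = -462.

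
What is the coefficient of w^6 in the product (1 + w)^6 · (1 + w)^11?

(1 + w)^6(1 + w)^11 = (1 + w)^17, so the coefficient of w^6 is C(17,6)·1^6 = 12376·1 = 12376.

12376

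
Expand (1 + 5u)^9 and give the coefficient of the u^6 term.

1312500

The general term is C(9,j)·(1)^j·(5u)^(9-j); the u^6 term has j = 3.
C(9,3) = 84.
Coefficient = C(9,3) · 5^6 = 84 · 15625 = 1312500.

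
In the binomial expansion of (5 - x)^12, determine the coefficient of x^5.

-61875000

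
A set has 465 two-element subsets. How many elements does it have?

n(n−1)/2 = 465 ⇒ n(n−1) = 930. Since 31·30 = 930, n = 31.

31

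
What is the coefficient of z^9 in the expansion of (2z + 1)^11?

28160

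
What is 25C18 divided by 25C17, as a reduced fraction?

C(n,k+1)/C(n,k) = (n−k)/(k+1) = (25−17)/(17+1) = 8/18 = 4/9.

4/9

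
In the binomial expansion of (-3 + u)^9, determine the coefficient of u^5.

10206

The general term is C(9,j)·(-3)^j·(u)^(9-j); the u^5 term has j = 4.
C(9,4) = 126.
Coefficient = C(9,4) · (-3)^4 = 126 · 81 = 10206.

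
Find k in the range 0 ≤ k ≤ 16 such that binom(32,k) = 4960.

3

C(32,k) increases on 0 ≤ k ≤ 16. C(32,2) = 496 and C(32,3) = 4960, so k = 3.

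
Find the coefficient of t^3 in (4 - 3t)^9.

The general term is C(9,j)·(4)^j·(-3t)^(9-j); the t^3 term has j = 6.
C(9,6) = 84.
Coefficient = C(9,6) · 4^6 · (-3)^3 = 84 · 4096 · (-27) = -9289728.

-9289728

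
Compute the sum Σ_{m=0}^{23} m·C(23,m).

96468992

Differentiating (1+x)^23 and setting x=1: Σ m·C(23,m) = 23·2^22 = 96468992.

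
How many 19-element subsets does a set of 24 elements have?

C(24,19) = C(24,5) by symmetry.
C(24,5) = (24·23·22·21·20) / 5! = 5100480 / 120 = 42504.

42504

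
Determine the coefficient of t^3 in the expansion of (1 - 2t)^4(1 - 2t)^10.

-2912

Coefficient of t^3 = Σ_{j} C(4,j)·(-2)^j·C(10,3-j)·(-2)^(3-j) for j from 0 to 3.
= (-960) + (-1440) + (-480) + (-32) = -2912.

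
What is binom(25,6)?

177100

C(25,6) = (25·24·23·22·21·20) / 6! = 127512000 / 720 = 177100.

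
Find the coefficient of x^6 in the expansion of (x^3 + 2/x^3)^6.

60

General term: C(6,j)·(x^3)^j·(2/x^3)^(6-j), with x-exponent 3j − 3(6−j) = 6j − 18.
Set 6j − 18 = 6: j = 4.
C(6,4) = 15; 1^4 = 1; 2^2 = 4.
Coefficient = 15 · 1 · 4 = 60.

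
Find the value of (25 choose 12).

5200300

C(25,12) = (25·24·23·22·21·20·19·18·17·16·15·14) / 12! = 2490952020480000 / 479001600 = 5200300.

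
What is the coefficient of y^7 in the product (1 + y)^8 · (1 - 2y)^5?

-48

Coefficient of y^7 = Σ_{j} C(8,j)·1^j·C(5,7-j)·(-2)^(7-j) for j from 2 to 7.
= (-896) + 4480 + (-5600) + 2240 + (-280) + 8 = -48.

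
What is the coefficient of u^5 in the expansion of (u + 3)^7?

189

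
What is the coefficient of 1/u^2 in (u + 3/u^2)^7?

945

General term: C(7,j)·(u)^j·(3/u^2)^(7-j), with u-exponent 1j − 2(7−j) = 3j − 14.
Set 3j − 14 = -2: j = 4.
C(7,4) = 35; 1^4 = 1; 3^3 = 27.
Coefficient = 35 · 1 · 27 = 945.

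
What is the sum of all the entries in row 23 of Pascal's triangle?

8388608

The entries of row 23 sum to 2^23 = 8388608.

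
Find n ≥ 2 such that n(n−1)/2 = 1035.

46

n(n−1)/2 = 1035 ⇒ n(n−1) = 2070. Since 46·45 = 2070, n = 46.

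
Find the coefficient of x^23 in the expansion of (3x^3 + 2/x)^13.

225173520

General term: C(13,j)·(3x^3)^j·(2/x)^(13-j), with x-exponent 3j − 1(13−j) = 4j − 13.
Set 4j − 13 = 23: j = 9.
C(13,9) = 715; 3^9 = 19683; 2^4 = 16.
Coefficient = 715 · 19683 · 16 = 225173520.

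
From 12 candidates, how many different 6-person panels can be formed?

This is C(12,6) = 924.

924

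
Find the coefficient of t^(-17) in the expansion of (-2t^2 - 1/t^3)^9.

General term: C(9,j)·(-2t^2)^j·(-1/t^3)^(9-j), with t-exponent 2j − 3(9−j) = 5j − 27.
Set 5j − 27 = -17: j = 2.
C(9,2) = 36; (-2)^2 = 4; (-1)^7 = -1.
Coefficient = 36 · 4 · (-1) = -144.

-144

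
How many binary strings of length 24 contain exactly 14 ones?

Choose the 14 positions: C(24,14) = 1961256.

1961256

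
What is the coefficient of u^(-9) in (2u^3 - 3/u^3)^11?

-11547360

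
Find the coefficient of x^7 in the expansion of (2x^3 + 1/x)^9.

General term: C(9,j)·(2x^3)^j·(1/x)^(9-j), with x-exponent 3j − 1(9−j) = 4j − 9.
Set 4j − 9 = 7: j = 4.
C(9,4) = 126; 2^4 = 16; 1^5 = 1.
Coefficient = 126 · 16 · 1 = 2016.

2016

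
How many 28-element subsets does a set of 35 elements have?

6724520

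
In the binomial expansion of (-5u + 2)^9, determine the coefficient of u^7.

The general term is C(9,j)·(-5u)^j·(2)^(9-j); the u^7 term has j = 7.
C(9,7) = 36.
Coefficient = C(9,7) · (-5)^7 · 2^2 = 36 · (-78125) · 4 = -11250000.

-11250000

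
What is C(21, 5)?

20349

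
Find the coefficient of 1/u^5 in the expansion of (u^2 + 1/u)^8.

General term: C(8,j)·(u^2)^j·(1/u)^(8-j), with u-exponent 2j − 1(8−j) = 3j − 8.
Set 3j − 8 = -5: j = 1.
C(8,1) = 8; 1^1 = 1; 1^7 = 1.
Coefficient = 8 · 1 · 1 = 8.

8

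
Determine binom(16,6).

C(16,6) = (16·15·14·13·12·11) / 6! = 5765760 / 720 = 8008.

8008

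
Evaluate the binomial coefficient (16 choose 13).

560

C(16,13) = C(16,3) by symmetry.
C(16,3) = (16·15·14) / 3! = 3360 / 6 = 560.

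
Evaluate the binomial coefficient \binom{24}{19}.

42504

C(24,19) = C(24,5) by symmetry.
C(24,5) = (24·23·22·21·20) / 5! = 5100480 / 120 = 42504.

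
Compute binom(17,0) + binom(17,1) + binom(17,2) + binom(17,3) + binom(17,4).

3214

1 + 17 + 136 + 680 + 2380 = 3214.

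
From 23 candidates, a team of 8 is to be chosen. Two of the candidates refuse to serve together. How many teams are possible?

436050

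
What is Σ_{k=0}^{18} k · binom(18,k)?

Differentiating (1+x)^18 and setting x=1: Σ k·C(18,k) = 18·2^17 = 2359296.

2359296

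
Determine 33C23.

92561040

C(33,23) = C(33,10) by symmetry.
C(33,10) = (33·32·31·30·29·28·27·26·25·24) / 10! = 335885501952000 / 3628800 = 92561040.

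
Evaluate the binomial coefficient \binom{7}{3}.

35

C(7,3) = (7·6·5) / 3! = 210 / 6 = 35.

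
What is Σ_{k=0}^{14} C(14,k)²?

Σ C(14,k)² is the coefficient of x^14 in (1+x)^14(1+x)^14 = (1+x)^28, i.e. C(28,14) = 40116600.

40116600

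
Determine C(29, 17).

51895935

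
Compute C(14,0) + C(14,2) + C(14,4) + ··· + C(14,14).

8192

Even-i terms of row 14 sum to 2^13 = 8192.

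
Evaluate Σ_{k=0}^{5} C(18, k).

12616

1 + 18 + 153 + 816 + 3060 + 8568 = 12616.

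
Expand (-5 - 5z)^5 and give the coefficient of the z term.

-15625

The general term is C(5,j)·(-5)^j·(-5z)^(5-j); the z^1 term has j = 4.
C(5,4) = 5.
Coefficient = C(5,4) · (-5)^4 · (-5)^1 = 5 · 625 · (-5) = -15625.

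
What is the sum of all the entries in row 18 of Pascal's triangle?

The entries of row 18 sum to 2^18 = 262144.

262144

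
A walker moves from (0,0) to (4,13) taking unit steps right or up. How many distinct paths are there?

2380

Each path is a sequence of 17 steps with 4 rights: C(17,4) = 2380.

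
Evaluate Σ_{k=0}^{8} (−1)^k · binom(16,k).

6435

The partial alternating sum Σ_{k=0}^{8} (−1)^k C(16,k) = (−1)^8 C(15,8) = 6435.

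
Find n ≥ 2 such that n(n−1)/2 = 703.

38

n(n−1)/2 = 703 ⇒ n(n−1) = 1406. Since 38·37 = 1406, n = 38.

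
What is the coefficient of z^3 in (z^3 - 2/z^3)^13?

109824

General term: C(13,j)·(z^3)^j·(-2/z^3)^(13-j), with z-exponent 3j − 3(13−j) = 6j − 39.
Set 6j − 39 = 3: j = 7.
C(13,7) = 1716; 1^7 = 1; (-2)^6 = 64.
Coefficient = 1716 · 1 · 64 = 109824.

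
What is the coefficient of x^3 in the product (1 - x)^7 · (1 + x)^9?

Coefficient of x^3 = Σ_{j} C(7,j)·(-1)^j·C(9,3-j)·1^(3-j) for j from 0 to 3.
= 84 + (-252) + 189 + (-35) = -14.

-14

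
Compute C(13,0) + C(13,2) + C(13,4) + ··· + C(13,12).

4096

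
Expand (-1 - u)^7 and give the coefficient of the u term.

The general term is C(7,j)·(-1)^j·(-u)^(7-j); the u^1 term has j = 6.
C(7,6) = 7.
Coefficient = C(7,6) · (-1)^1 = 7 · (-1) = -7.

-7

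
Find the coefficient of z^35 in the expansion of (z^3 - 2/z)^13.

General term: C(13,j)·(z^3)^j·(-2/z)^(13-j), with z-exponent 3j − 1(13−j) = 4j − 13.
Set 4j − 13 = 35: j = 12.
C(13,12) = 13; 1^12 = 1; (-2)^1 = -2.
Coefficient = 13 · 1 · (-2) = -26.

-26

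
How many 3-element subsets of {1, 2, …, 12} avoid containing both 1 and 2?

All 3-subsets: C(12,3) = 220. Those containing both fixed elements: C(10,1) = 10.
220 − 10 = 210.

210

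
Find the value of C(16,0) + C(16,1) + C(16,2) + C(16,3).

1 + 16 + 120 + 560 = 697.

697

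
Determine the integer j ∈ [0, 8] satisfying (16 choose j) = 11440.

7

C(16,j) increases on 0 ≤ j ≤ 8. C(16,6) = 8008 and C(16,7) = 11440, so j = 7.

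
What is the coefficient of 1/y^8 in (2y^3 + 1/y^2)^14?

16016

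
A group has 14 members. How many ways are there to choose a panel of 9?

This is C(14,9) = 2002.

2002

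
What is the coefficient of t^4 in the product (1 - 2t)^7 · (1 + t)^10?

70

Coefficient of t^4 = Σ_{j} C(7,j)·(-2)^j·C(10,4-j)·1^(4-j) for j from 0 to 4.
= 210 + (-1680) + 3780 + (-2800) + 560 = 70.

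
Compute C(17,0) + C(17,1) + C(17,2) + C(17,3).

834

1 + 17 + 136 + 680 = 834.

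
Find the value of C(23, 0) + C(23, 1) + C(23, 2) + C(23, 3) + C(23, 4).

1 + 23 + 253 + 1771 + 8855 = 10903.

10903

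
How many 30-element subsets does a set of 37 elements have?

10295472

C(37,30) = C(37,7) by symmetry.
C(37,7) = (37·36·35·34·33·32·31) / 7! = 51889178880 / 5040 = 10295472.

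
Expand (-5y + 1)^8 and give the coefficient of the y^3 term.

The general term is C(8,j)·(-5y)^j·(1)^(8-j); the y^3 term has j = 3.
C(8,3) = 56.
Coefficient = C(8,3) · (-5)^3 = 56 · (-125) = -7000.

-7000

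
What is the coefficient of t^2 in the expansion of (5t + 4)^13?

8178892800

The general term is C(13,j)·(5t)^j·(4)^(13-j); the t^2 term has j = 2.
C(13,2) = 78.
Coefficient = C(13,2) · 5^2 · 4^11 = 78 · 25 · 4194304 = 8178892800.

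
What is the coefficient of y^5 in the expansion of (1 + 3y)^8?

The general term is C(8,j)·(1)^j·(3y)^(8-j); the y^5 term has j = 3.
C(8,3) = 56.
Coefficient = C(8,3) · 3^5 = 56 · 243 = 13608.

13608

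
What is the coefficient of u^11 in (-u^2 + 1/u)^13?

1287

General term: C(13,j)·(-u^2)^j·(1/u)^(13-j), with u-exponent 2j − 1(13−j) = 3j − 13.
Set 3j − 13 = 11: j = 8.
C(13,8) = 1287; (-1)^8 = 1; 1^5 = 1.
Coefficient = 1287 · 1 · 1 = 1287.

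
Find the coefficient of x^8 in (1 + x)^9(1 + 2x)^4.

8361

Coefficient of x^8 = Σ_{j} C(9,j)·1^j·C(4,8-j)·2^(8-j) for j from 4 to 8.
= 2016 + 4032 + 2016 + 288 + 9 = 8361.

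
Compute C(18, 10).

43758

C(18,10) = C(18,8) by symmetry.
C(18,8) = (18·17·16·15·14·13·12·11) / 8! = 1764322560 / 40320 = 43758.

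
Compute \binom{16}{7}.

C(16,7) = (16·15·14·13·12·11·10) / 7! = 57657600 / 5040 = 11440.

11440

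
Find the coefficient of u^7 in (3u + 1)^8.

17496

The general term is C(8,j)·(3u)^j·(1)^(8-j); the u^7 term has j = 7.
C(8,7) = 8.
Coefficient = C(8,7) · 3^7 = 8 · 2187 = 17496.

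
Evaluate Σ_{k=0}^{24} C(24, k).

16777216

The entries of row 24 sum to 2^24 = 16777216.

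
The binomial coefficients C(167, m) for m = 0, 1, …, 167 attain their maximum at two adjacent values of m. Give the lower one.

For odd n = 167, C(167,m) peaks at m = (n−1)/2 and (n+1)/2; the lower is 83.

83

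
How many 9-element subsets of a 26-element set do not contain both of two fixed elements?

2778446

All 9-subsets: C(26,9) = 3124550. Those containing both fixed elements: C(24,7) = 346104.
3124550 − 346104 = 2778446.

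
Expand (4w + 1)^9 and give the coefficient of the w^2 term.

576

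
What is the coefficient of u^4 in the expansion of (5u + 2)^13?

228800000

The general term is C(13,j)·(5u)^j·(2)^(13-j); the u^4 term has j = 4.
C(13,4) = 715.
Coefficient = C(13,4) · 5^4 · 2^9 = 715 · 625 · 512 = 228800000.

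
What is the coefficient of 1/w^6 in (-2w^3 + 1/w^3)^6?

60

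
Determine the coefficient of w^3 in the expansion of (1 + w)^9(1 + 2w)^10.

Coefficient of w^3 = Σ_{j} C(9,j)·1^j·C(10,3-j)·2^(3-j) for j from 0 to 3.
= 960 + 1620 + 720 + 84 = 3384.

3384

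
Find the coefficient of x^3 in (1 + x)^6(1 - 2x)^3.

-6

Coefficient of x^3 = Σ_{j} C(6,j)·1^j·C(3,3-j)·(-2)^(3-j) for j from 0 to 3.
= (-8) + 72 + (-90) + 20 = -6.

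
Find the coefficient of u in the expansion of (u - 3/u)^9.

10206

General term: C(9,j)·(u)^j·(-3/u)^(9-j), with u-exponent 1j − 1(9−j) = 2j − 9.
Set 2j − 9 = 1: j = 5.
C(9,5) = 126; 1^5 = 1; (-3)^4 = 81.
Coefficient = 126 · 1 · 81 = 10206.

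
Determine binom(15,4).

C(15,4) = (15·14·13·12) / 4! = 32760 / 24 = 1365.

1365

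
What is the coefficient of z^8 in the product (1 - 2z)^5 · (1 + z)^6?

120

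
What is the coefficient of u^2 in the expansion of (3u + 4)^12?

622854144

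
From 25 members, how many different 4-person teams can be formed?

This is C(25,4) = 12650.

12650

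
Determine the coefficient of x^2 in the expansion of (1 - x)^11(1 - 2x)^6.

Coefficient of x^2 = Σ_{j} C(11,j)·(-1)^j·C(6,2-j)·(-2)^(2-j) for j from 0 to 2.
= 60 + 132 + 55 = 247.

247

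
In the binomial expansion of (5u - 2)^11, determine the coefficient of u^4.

-26400000

The general term is C(11,j)·(5u)^j·(-2)^(11-j); the u^4 term has j = 4.
C(11,4) = 330.
Coefficient = C(11,4) · 5^4 · (-2)^7 = 330 · 625 · (-128) = -26400000.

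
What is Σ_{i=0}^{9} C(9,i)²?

48620

By Vandermonde's identity, Σ C(9,i)² = C(18,9) = 48620.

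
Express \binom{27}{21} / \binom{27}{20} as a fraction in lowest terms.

1/3

C(n,k+1)/C(n,k) = (n−k)/(k+1) = (27−20)/(20+1) = 7/21 = 1/3.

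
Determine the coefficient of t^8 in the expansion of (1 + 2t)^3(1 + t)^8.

Coefficient of t^8 = Σ_{j} C(3,j)·2^j·C(8,8-j)·1^(8-j) for j from 0 to 3.
= 1 + 48 + 336 + 448 = 833.

833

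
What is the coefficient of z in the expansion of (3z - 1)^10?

The general term is C(10,j)·(3z)^j·(-1)^(10-j); the z^1 term has j = 1.
C(10,1) = 10.
Coefficient = C(10,1) · 3^1 · (-1)^9 = 10 · 3 · (-1) = -30.

-30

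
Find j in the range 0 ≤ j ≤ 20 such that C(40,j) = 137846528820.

20

C(40,j) increases on 0 ≤ j ≤ 20. C(40,19) = 131282408400 and C(40,20) = 137846528820, so j = 20.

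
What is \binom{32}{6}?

906192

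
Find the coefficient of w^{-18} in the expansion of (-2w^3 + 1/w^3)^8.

General term: C(8,j)·(-2w^3)^j·(1/w^3)^(8-j), with w-exponent 3j − 3(8−j) = 6j − 24.
Set 6j − 24 = -18: j = 1.
C(8,1) = 8; (-2)^1 = -2; 1^7 = 1.
Coefficient = 8 · (-2) · 1 = -16.

-16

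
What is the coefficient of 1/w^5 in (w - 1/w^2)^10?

-252

General term: C(10,j)·(w)^j·(-1/w^2)^(10-j), with w-exponent 1j − 2(10−j) = 3j − 20.
Set 3j − 20 = -5: j = 5.
C(10,5) = 252; 1^5 = 1; (-1)^5 = -1.
Coefficient = 252 · 1 · (-1) = -252.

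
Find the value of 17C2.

C(17,2) = (17·16) / 2! = 272 / 2 = 136.

136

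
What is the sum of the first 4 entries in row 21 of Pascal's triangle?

1 + 21 + 210 + 1330 = 1562.

1562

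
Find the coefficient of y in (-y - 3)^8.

17496

The general term is C(8,j)·(-y)^j·(-3)^(8-j); the y^1 term has j = 1.
C(8,1) = 8.
Coefficient = C(8,1) · (-1)^1 · (-3)^7 = 8 · (-1) · (-2187) = 17496.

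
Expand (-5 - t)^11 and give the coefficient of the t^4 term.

-25781250

The general term is C(11,j)·(-5)^j·(-t)^(11-j); the t^4 term has j = 7.
C(11,7) = 330.
Coefficient = C(11,7) · (-5)^7 = 330 · (-78125) = -25781250.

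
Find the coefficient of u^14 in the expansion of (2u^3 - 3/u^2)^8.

16128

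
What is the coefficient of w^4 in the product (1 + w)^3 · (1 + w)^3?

Coefficient of w^4 = Σ_{j} C(3,j)·C(3,4-j) for j from 1 to 3.
= 3 + 9 + 3 = 15.

15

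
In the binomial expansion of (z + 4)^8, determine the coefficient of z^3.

57344

The general term is C(8,j)·(z)^j·(4)^(8-j); the z^3 term has j = 3.
C(8,3) = 56.
Coefficient = C(8,3) · 4^5 = 56 · 1024 = 57344.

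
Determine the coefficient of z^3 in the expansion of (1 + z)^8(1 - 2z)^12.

Coefficient of z^3 = Σ_{j} C(8,j)·1^j·C(12,3-j)·(-2)^(3-j) for j from 0 to 3.
= (-1760) + 2112 + (-672) + 56 = -264.

-264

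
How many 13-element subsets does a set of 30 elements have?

C(30,13) = (30·29·28·27·26·25·24·23·22·21·20·19·18) / 13! = 745747076954880000 / 6227020800 = 119759850.

119759850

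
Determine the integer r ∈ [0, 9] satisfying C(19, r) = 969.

3

C(19,r) increases on 0 ≤ r ≤ 9. C(19,2) = 171 and C(19,3) = 969, so r = 3.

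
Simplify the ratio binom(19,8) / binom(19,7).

C(n,k+1)/C(n,k) = (n−k)/(k+1) = (19−7)/(7+1) = 12/8 = 3/2.

3/2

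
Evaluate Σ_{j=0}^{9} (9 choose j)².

48620

Σ C(9,j)² is the coefficient of x^9 in (1+x)^9(1+x)^9 = (1+x)^18, i.e. C(18,9) = 48620.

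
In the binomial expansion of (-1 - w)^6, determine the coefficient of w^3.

The general term is C(6,j)·(-1)^j·(-w)^(6-j); the w^3 term has j = 3.
C(6,3) = 20.
Coefficient = C(6,3) · (-1)^3 · (-1)^3 = 20 · (-1) · (-1) = 20.

20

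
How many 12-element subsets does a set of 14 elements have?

91

C(14,12) = C(14,2) by symmetry.
C(14,2) = (14·13) / 2! = 182 / 2 = 91.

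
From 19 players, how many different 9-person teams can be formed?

This is C(19,9) = 92378.

92378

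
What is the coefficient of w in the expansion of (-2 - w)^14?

The general term is C(14,j)·(-2)^j·(-w)^(14-j); the w^1 term has j = 13.
C(14,13) = 14.
Coefficient = C(14,13) · (-2)^13 · (-1)^1 = 14 · (-8192) · (-1) = 114688.

114688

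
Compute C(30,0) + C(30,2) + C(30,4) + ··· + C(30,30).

Even-k terms of row 30 sum to 2^29 = 536870912.

536870912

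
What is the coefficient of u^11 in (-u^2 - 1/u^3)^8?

8

General term: C(8,j)·(-u^2)^j·(-1/u^3)^(8-j), with u-exponent 2j − 3(8−j) = 5j − 24.
Set 5j − 24 = 11: j = 7.
C(8,7) = 8; (-1)^7 = -1; (-1)^1 = -1.
Coefficient = 8 · (-1) · (-1) = 8.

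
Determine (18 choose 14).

3060

C(18,14) = C(18,4) by symmetry.
C(18,4) = (18·17·16·15) / 4! = 73440 / 24 = 3060.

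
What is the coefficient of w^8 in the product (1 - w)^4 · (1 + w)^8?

Coefficient of w^8 = Σ_{j} C(4,j)·(-1)^j·C(8,8-j)·1^(8-j) for j from 0 to 4.
= 1 + (-32) + 168 + (-224) + 70 = -17.

-17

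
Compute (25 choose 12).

5200300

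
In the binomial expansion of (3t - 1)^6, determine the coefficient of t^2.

135

The general term is C(6,j)·(3t)^j·(-1)^(6-j); the t^2 term has j = 2.
C(6,2) = 15.
Coefficient = C(6,2) · 3^2 = 15 · 9 = 135.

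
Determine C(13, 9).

C(13,9) = C(13,4) by symmetry.
C(13,4) = (13·12·11·10) / 4! = 17160 / 24 = 715.

715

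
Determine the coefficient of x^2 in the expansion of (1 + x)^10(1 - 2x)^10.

25

Coefficient of x^2 = Σ_{j} C(10,j)·1^j·C(10,2-j)·(-2)^(2-j) for j from 0 to 2.
= 180 + (-200) + 45 = 25.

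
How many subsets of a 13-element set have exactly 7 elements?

1716

Choose the 7 positions: C(13,7) = 1716.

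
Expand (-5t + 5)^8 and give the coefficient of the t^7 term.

-3125000

The general term is C(8,j)·(-5t)^j·(5)^(8-j); the t^7 term has j = 7.
C(8,7) = 8.
Coefficient = C(8,7) · (-5)^7 · 5^1 = 8 · (-78125) · 5 = -3125000.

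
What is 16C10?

8008

C(16,10) = C(16,6) by symmetry.
C(16,6) = (16·15·14·13·12·11) / 6! = 5765760 / 720 = 8008.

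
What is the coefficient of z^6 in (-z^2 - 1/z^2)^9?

General term: C(9,j)·(-z^2)^j·(-1/z^2)^(9-j), with z-exponent 2j − 2(9−j) = 4j − 18.
Set 4j − 18 = 6: j = 6.
C(9,6) = 84; (-1)^6 = 1; (-1)^3 = -1.
Coefficient = 84 · 1 · (-1) = -84.

-84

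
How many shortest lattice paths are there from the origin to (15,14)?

77558760

Each path is a sequence of 29 steps with 15 rights: C(29,15) = 77558760.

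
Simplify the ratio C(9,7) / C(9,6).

3/7

C(n,k+1)/C(n,k) = (n−k)/(k+1) = (9−6)/(6+1) = 3/7.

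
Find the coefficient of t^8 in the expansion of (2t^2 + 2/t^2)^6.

384

General term: C(6,j)·(2t^2)^j·(2/t^2)^(6-j), with t-exponent 2j − 2(6−j) = 4j − 12.
Set 4j − 12 = 8: j = 5.
C(6,5) = 6; 2^5 = 32; 2^1 = 2.
Coefficient = 6 · 32 · 2 = 384.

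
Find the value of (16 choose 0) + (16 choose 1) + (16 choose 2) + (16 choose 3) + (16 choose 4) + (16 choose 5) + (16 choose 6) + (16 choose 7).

1 + 16 + 120 + 560 + 1820 + 4368 + 8008 + 11440 = 26333.

26333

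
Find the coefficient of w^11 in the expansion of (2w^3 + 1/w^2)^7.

672

General term: C(7,j)·(2w^3)^j·(1/w^2)^(7-j), with w-exponent 3j − 2(7−j) = 5j − 14.
Set 5j − 14 = 11: j = 5.
C(7,5) = 21; 2^5 = 32; 1^2 = 1.
Coefficient = 21 · 32 · 1 = 672.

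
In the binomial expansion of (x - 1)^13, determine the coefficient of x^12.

The general term is C(13,j)·(x)^j·(-1)^(13-j); the x^12 term has j = 12.
C(13,12) = 13.
Coefficient = C(13,12) · (-1)^1 = 13 · (-1) = -13.

-13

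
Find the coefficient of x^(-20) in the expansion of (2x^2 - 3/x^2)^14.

193444524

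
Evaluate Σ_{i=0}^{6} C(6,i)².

924

Σ C(6,i)² is the coefficient of x^6 in (1+x)^6(1+x)^6 = (1+x)^12, i.e. C(12,6) = 924.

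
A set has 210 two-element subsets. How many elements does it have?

n(n−1)/2 = 210 ⇒ n(n−1) = 420. Since 21·20 = 420, n = 21.

21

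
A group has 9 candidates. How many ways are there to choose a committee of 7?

This is C(9,7) = 36.

36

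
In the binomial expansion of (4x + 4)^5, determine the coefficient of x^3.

10240

The general term is C(5,j)·(4x)^j·(4)^(5-j); the x^3 term has j = 3.
C(5,3) = 10.
Coefficient = C(5,3) · 4^3 · 4^2 = 10 · 64 · 16 = 10240.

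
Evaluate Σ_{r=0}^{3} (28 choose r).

3683

1 + 28 + 378 + 3276 = 3683.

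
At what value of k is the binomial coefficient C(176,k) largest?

C(176,k) is maximized at k = 176/2 = 88.

88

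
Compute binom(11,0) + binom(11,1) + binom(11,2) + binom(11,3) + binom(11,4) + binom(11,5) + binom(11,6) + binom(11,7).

1 + 11 + 55 + 165 + 330 + 462 + 462 + 330 = 1816.

1816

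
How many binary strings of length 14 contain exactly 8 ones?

3003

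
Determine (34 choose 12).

548354040

C(34,12) = (34·33·32·31·30·29·28·27·26·25·24·23) / 12! = 262662462526464000 / 479001600 = 548354040.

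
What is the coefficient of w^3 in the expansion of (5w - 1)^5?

The general term is C(5,j)·(5w)^j·(-1)^(5-j); the w^3 term has j = 3.
C(5,3) = 10.
Coefficient = C(5,3) · 5^3 = 10 · 125 = 1250.

1250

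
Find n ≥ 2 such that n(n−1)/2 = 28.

8

n(n−1)/2 = 28 ⇒ n(n−1) = 56. Since 8·7 = 56, n = 8.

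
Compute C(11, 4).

330

C(11,4) = (11·10·9·8) / 4! = 7920 / 24 = 330.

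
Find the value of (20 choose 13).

77520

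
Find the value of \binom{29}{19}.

20030010

C(29,19) = C(29,10) by symmetry.
C(29,10) = (29·28·27·26·25·24·23·22·21·20) / 10! = 72684900288000 / 3628800 = 20030010.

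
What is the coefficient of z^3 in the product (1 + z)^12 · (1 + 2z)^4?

Coefficient of z^3 = Σ_{j} C(12,j)·1^j·C(4,3-j)·2^(3-j) for j from 0 to 3.
= 32 + 288 + 528 + 220 = 1068.

1068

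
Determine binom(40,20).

C(40,20) = (40·39·38·37·36·35·34·33·32·31·30·29·28·27·26·25·24·23·22·21) / 20! = 335367096786357081410764800000 / 2432902008176640000 = 137846528820.

137846528820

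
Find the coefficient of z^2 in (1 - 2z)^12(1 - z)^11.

583

Coefficient of z^2 = Σ_{j} C(12,j)·(-2)^j·C(11,2-j)·(-1)^(2-j) for j from 0 to 2.
= 55 + 264 + 264 = 583.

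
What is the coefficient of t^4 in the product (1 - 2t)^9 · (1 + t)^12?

Coefficient of t^4 = Σ_{j} C(9,j)·(-2)^j·C(12,4-j)·1^(4-j) for j from 0 to 4.
= 495 + (-3960) + 9504 + (-8064) + 2016 = -9.

-9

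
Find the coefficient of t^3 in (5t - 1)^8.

The general term is C(8,j)·(5t)^j·(-1)^(8-j); the t^3 term has j = 3.
C(8,3) = 56.
Coefficient = C(8,3) · 5^3 · (-1)^5 = 56 · 125 · (-1) = -7000.

-7000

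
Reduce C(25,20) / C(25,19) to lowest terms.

3/10

C(n,k+1)/C(n,k) = (n−k)/(k+1) = (25−19)/(19+1) = 6/20 = 3/10.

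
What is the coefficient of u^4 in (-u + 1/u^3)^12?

General term: C(12,j)·(-u)^j·(1/u^3)^(12-j), with u-exponent 1j − 3(12−j) = 4j − 36.
Set 4j − 36 = 4: j = 10.
C(12,10) = 66; (-1)^10 = 1; 1^2 = 1.
Coefficient = 66 · 1 · 1 = 66.

66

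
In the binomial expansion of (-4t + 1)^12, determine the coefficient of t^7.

The general term is C(12,j)·(-4t)^j·(1)^(12-j); the t^7 term has j = 7.
C(12,7) = 792.
Coefficient = C(12,7) · (-4)^7 = 792 · (-16384) = -12976128.

-12976128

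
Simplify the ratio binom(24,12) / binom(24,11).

13/12

C(n,k+1)/C(n,k) = (n−k)/(k+1) = (24−11)/(11+1) = 13/12.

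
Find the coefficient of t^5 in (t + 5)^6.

The general term is C(6,j)·(t)^j·(5)^(6-j); the t^5 term has j = 5.
C(6,5) = 6.
Coefficient = C(6,5) · 5^1 = 6 · 5 = 30.

30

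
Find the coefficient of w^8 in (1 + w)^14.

3003

The general term is C(14,j)·(1)^j·(w)^(14-j); the w^8 term has j = 6.
C(14,6) = 3003.
Coefficient = C(14,6) = 3003.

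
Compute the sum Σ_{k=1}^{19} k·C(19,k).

Since k·C(19,k) = 19·C(18,k−1), the sum is 19·2^18 = 19·262144 = 4980736.

4980736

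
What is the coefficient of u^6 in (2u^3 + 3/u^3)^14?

560431872

General term: C(14,j)·(2u^3)^j·(3/u^3)^(14-j), with u-exponent 3j − 3(14−j) = 6j − 42.
Set 6j − 42 = 6: j = 8.
C(14,8) = 3003; 2^8 = 256; 3^6 = 729.
Coefficient = 3003 · 256 · 729 = 560431872.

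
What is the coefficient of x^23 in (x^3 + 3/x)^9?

27

General term: C(9,j)·(x^3)^j·(3/x)^(9-j), with x-exponent 3j − 1(9−j) = 4j − 9.
Set 4j − 9 = 23: j = 8.
C(9,8) = 9; 1^8 = 1; 3^1 = 3.
Coefficient = 9 · 1 · 3 = 27.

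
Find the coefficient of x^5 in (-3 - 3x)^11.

-81841914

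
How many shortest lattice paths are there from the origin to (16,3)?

Each path is a sequence of 19 steps with 16 rights: C(19,16) = 969.

969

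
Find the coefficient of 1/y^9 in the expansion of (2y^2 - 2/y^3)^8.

-14336

General term: C(8,j)·(2y^2)^j·(-2/y^3)^(8-j), with y-exponent 2j − 3(8−j) = 5j − 24.
Set 5j − 24 = -9: j = 3.
C(8,3) = 56; 2^3 = 8; (-2)^5 = -32.
Coefficient = 56 · 8 · (-32) = -14336.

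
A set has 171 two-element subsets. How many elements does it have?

19

n(n−1)/2 = 171 ⇒ n(n−1) = 342. Since 19·18 = 342, n = 19.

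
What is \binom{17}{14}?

680

C(17,14) = C(17,3) by symmetry.
C(17,3) = (17·16·15) / 3! = 4080 / 6 = 680.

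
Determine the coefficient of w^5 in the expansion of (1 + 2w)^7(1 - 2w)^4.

Coefficient of w^5 = Σ_{j} C(7,j)·2^j·C(4,5-j)·(-2)^(5-j) for j from 1 to 5.
= 224 + (-2688) + 6720 + (-4480) + 672 = 448.

448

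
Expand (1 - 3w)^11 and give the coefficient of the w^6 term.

The general term is C(11,j)·(1)^j·(-3w)^(11-j); the w^6 term has j = 5.
C(11,5) = 462.
Coefficient = C(11,5) · (-3)^6 = 462 · 729 = 336798.

336798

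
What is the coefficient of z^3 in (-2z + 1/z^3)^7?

General term: C(7,j)·(-2z)^j·(1/z^3)^(7-j), with z-exponent 1j − 3(7−j) = 4j − 21.
Set 4j − 21 = 3: j = 6.
C(7,6) = 7; (-2)^6 = 64; 1^1 = 1.
Coefficient = 7 · 64 · 1 = 448.

448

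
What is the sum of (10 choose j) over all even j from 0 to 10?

Half of (1+1)^10 + (1−1)^10 gives the even-index sum: 2^9 = 512.

512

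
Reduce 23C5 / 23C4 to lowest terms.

19/5

C(n,k+1)/C(n,k) = (n−k)/(k+1) = (23−4)/(4+1) = 19/5.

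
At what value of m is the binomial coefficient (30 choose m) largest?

15

C(30,m) is maximized at m = 30/2 = 15.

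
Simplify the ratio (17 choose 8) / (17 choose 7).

C(n,k+1)/C(n,k) = (n−k)/(k+1) = (17−7)/(7+1) = 10/8 = 5/4.

5/4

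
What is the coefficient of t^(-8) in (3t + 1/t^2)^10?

17010

General term: C(10,j)·(3t)^j·(1/t^2)^(10-j), with t-exponent 1j − 2(10−j) = 3j − 20.
Set 3j − 20 = -8: j = 4.
C(10,4) = 210; 3^4 = 81; 1^6 = 1.
Coefficient = 210 · 81 · 1 = 17010.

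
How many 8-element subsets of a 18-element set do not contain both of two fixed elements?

All 8-subsets: C(18,8) = 43758. Those containing both fixed elements: C(16,6) = 8008.
43758 − 8008 = 35750.

35750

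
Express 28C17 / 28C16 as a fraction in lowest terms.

12/17

C(n,k+1)/C(n,k) = (n−k)/(k+1) = (28−16)/(16+1) = 12/17.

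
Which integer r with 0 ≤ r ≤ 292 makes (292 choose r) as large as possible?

C(292,r) is maximized at r = 292/2 = 146.

146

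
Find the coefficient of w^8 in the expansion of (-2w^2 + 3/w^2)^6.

-576

General term: C(6,j)·(-2w^2)^j·(3/w^2)^(6-j), with w-exponent 2j − 2(6−j) = 4j − 12.
Set 4j − 12 = 8: j = 5.
C(6,5) = 6; (-2)^5 = -32; 3^1 = 3.
Coefficient = 6 · (-32) · 3 = -576.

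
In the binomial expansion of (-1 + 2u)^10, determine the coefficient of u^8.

11520

The general term is C(10,j)·(-1)^j·(2u)^(10-j); the u^8 term has j = 2.
C(10,2) = 45.
Coefficient = C(10,2) · 2^8 = 45 · 256 = 11520.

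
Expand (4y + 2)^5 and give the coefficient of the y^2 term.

1280

The general term is C(5,j)·(4y)^j·(2)^(5-j); the y^2 term has j = 2.
C(5,2) = 10.
Coefficient = C(5,2) · 4^2 · 2^3 = 10 · 16 · 8 = 1280.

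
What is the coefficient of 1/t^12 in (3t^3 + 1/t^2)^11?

495

General term: C(11,j)·(3t^3)^j·(1/t^2)^(11-j), with t-exponent 3j − 2(11−j) = 5j − 22.
Set 5j − 22 = -12: j = 2.
C(11,2) = 55; 3^2 = 9; 1^9 = 1.
Coefficient = 55 · 9 · 1 = 495.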